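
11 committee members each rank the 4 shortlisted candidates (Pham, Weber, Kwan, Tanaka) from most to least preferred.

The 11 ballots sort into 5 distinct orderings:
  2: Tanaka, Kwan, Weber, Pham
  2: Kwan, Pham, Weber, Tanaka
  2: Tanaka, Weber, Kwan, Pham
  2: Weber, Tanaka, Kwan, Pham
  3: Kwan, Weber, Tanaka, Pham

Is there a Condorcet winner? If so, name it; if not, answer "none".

none

Head-to-head results (11 committee members):
Pham vs Weber: Weber, 9–2.
Pham vs Kwan: Kwan wins 11–0.
Pham vs Tanaka: Tanaka wins 9–2.
Weber vs Kwan: Kwan wins 7–4.
Weber vs Tanaka: Weber, 7–4.
Kwan vs Tanaka: Tanaka wins 6–5.
Each candidate drops at least one matchup (Pham loses to Weber; Weber loses to Kwan; Kwan loses to Tanaka; Tanaka loses to Weber); the cycle Weber > Tanaka > Kwan > Weber rules out a Condorcet winner.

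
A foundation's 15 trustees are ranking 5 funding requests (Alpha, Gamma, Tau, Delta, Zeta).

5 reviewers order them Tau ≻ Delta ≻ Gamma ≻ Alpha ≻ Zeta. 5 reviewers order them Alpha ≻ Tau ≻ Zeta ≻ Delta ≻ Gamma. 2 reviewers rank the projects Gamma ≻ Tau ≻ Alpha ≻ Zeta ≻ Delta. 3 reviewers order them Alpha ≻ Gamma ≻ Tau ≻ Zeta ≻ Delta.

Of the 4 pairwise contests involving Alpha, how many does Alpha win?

4

Alpha against each rival (15 reviewers):
Alpha vs Gamma: Alpha, 8–7.
Alpha–Tau: Alpha 8–7.
Alpha–Delta: Alpha 10–5.
Alpha vs Zeta: 5+5+2+3 = 15 for Alpha, 0 for Zeta — Alpha by 15–0.
Alpha beats Gamma, Tau, Delta, Zeta — 4 pairwise wins.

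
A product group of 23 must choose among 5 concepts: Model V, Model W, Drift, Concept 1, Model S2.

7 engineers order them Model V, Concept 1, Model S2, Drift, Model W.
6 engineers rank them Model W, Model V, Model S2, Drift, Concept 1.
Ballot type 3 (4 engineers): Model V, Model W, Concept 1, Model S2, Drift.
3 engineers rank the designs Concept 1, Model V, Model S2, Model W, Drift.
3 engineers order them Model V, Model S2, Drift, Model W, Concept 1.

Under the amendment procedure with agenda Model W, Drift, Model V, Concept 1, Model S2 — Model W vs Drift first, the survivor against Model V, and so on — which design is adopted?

Model V

Round 1: Model W vs Drift — 13–10, Model W advances.
Round 2: Model W vs Model V — 6–17, Model V advances.
Round 3: Model V vs Concept 1 — 20–3, Model V advances.
Round 4: Model V vs Model S2 — 23–0, Model V advances.
Model V survives the agenda.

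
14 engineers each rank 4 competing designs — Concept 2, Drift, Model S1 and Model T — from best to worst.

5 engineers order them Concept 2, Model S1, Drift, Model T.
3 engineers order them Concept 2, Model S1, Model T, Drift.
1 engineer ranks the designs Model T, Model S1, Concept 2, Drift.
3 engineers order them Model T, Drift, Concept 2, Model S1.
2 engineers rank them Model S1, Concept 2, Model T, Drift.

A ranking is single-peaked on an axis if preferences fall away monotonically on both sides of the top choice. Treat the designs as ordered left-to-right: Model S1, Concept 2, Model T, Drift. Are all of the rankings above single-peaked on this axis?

no

Axis positions: Model S1=1, Concept 2=2, Model T=3, Drift=4.
Bloc 1: ranking walks positions 2-1-4-3; Drift is ranked above Model T even though Model T lies between Drift and the peak Concept 2 on the axis — preferences dip and rise again. Not single-peaked.
Bloc 2 (peak Concept 2 at position 2): ranking walks positions 2-1-3-4, expanding outward from the peak — single-peaked.
Bloc 3: ranking walks positions 3-1-2-4; Model S1 is ranked above Concept 2 even though Concept 2 lies between Model S1 and the peak Model T on the axis — preferences dip and rise again. Not single-peaked.
Bloc 4 (peak Model T at position 3): ranking walks positions 3-4-2-1, expanding outward from the peak — single-peaked.
Bloc 5 (peak Model S1 at position 1): ranking walks positions 1-2-3-4, expanding outward from the peak — single-peaked.
Bloc 1 violates single-peakedness, so the profile is not single-peaked on this axis.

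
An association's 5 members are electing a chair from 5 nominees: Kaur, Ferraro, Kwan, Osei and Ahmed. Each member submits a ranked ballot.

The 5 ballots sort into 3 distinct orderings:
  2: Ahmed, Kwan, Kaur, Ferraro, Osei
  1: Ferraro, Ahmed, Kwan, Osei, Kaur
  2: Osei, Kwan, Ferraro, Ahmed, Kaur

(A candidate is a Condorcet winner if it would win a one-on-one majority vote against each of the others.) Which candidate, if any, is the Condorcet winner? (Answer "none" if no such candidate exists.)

none

Pairwise majorities:
Kaur vs Ferraro: Ferraro, 3–2.
Kaur vs Kwan: Kwan, 5–0.
Kaur vs Osei: Osei, 3–2.
Kaur vs Ahmed: Ahmed, 5–0.
Ferraro–Kwan: Kwan 4–1.
Ferraro vs Osei: Ferraro, 3–2.
Ferraro vs Ahmed: Ferraro wins 3–2.
Kwan vs Osei: Kwan, 3–2.
Kwan–Ahmed: Ahmed 3–2.
Osei vs Ahmed: Ahmed wins 3–2.
No candidate is unbeaten: Kaur loses to Ferraro; Ferraro loses to Kwan; Kwan loses to Ahmed; Osei loses to Ferraro; Ahmed loses to Ferraro. In particular Ferraro beats Ahmed beats Kwan beats Ferraro is a majority cycle — no Condorcet winner exists.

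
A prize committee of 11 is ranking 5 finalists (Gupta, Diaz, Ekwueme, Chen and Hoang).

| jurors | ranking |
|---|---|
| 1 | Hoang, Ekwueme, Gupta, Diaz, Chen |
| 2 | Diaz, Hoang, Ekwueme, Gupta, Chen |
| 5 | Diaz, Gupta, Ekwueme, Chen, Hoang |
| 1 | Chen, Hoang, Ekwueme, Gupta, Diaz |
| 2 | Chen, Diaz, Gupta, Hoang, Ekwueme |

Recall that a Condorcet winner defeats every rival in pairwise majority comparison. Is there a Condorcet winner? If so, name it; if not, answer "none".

Pairwise majorities:
Gupta vs Diaz: 2 to 9, Diaz.
Gupta vs Ekwueme: 7 to 4, Gupta.
Gupta vs Chen: Gupta is ranked higher on 1+2+5 = 8 ballots, Chen on 3. Gupta wins 8–3.
Gupta vs Hoang: Gupta is ranked higher on 5+2 = 7 ballots, Hoang on 4. Gupta wins 7–4.
Diaz vs Ekwueme: Diaz preferred on 2+5+2 = 9 ballots; Diaz wins 9–2.
Diaz vs Chen: 1+2+5 = 8 for Diaz, 3 for Chen — Diaz by 8–3.
Diaz vs Hoang: Diaz is ranked higher on 2+5+2 = 9 ballots, Hoang on 2. Diaz wins 9–2.
Ekwueme vs Chen: 1+2+5 = 8 for Ekwueme, 3 for Chen — Ekwueme by 8–3.
Ekwueme vs Hoang: 5 for Ekwueme, 6 for Hoang — Hoang by 6–5.
Chen vs Hoang: 5+1+2 = 8 for Chen, 3 for Hoang — Chen by 8–3.
Diaz beats each of Gupta, Ekwueme, Chen, Hoang — Diaz is the Condorcet winner.

Diaz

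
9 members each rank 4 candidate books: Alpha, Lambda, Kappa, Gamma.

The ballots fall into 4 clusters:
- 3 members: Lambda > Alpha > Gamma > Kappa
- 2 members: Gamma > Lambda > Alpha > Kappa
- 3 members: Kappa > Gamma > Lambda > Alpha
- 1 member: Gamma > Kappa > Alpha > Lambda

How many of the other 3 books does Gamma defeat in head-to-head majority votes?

Gamma against each rival (9 members):
Gamma–Alpha: Gamma 6–3.
Gamma vs Lambda: Gamma preferred on 2+3+1 = 6 ballots; Gamma wins 6–3.
Gamma vs Kappa: Gamma, 6–3.
Gamma beats Alpha, Lambda, Kappa — 3 pairwise wins.

3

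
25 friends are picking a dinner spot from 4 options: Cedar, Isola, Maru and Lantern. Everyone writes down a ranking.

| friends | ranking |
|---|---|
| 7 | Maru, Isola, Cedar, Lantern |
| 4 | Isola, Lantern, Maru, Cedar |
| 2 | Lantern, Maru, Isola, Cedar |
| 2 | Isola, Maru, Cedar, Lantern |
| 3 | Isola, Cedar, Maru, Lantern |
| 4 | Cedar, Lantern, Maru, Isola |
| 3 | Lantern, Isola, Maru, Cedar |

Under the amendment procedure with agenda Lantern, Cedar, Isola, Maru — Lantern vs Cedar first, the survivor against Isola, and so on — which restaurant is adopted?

Maru

Round 1: Lantern vs Cedar — 9–16, Cedar advances.
Round 2: Cedar vs Isola — 4–21, Isola advances.
Round 3: Isola vs Maru — 12–13, Maru advances.
The agenda winner is Maru.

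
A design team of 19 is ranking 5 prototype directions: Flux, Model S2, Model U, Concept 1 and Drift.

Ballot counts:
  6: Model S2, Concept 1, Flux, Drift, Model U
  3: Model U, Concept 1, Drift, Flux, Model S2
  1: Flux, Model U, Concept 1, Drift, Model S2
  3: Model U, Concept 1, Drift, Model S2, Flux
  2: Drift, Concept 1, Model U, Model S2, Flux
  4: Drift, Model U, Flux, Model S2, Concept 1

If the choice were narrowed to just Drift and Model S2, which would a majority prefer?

Drift

Ballots ranking Drift above Model S2: 3 + 1 + 3 + 2 + 4 = 13.
Ballots ranking Model S2 above Drift: 19 − 13 = 6.
Drift wins the head-to-head 13–6.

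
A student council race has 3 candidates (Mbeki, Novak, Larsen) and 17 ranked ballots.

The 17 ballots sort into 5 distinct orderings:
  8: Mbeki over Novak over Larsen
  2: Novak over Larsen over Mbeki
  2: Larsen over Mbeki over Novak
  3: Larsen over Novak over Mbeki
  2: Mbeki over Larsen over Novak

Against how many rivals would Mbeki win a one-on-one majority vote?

2

Mbeki against each rival (17 voters):
Mbeki vs Novak: Mbeki wins 12–5.
Mbeki vs Larsen: 8+2 = 10 for Mbeki, 7 for Larsen — Mbeki by 10–7.
Mbeki beats Novak, Larsen — 2 pairwise wins.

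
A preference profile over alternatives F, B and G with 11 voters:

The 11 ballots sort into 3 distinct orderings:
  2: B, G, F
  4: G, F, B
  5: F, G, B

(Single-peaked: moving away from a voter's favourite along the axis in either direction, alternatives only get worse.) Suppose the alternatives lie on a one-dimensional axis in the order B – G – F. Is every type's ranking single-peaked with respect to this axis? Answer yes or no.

Axis positions: B=1, G=2, F=3.
Type 1 (peak B at position 1): ranking walks positions 1-2-3, expanding outward from the peak — single-peaked.
Type 2 (peak G at position 2): ranking walks positions 2-3-1, expanding outward from the peak — single-peaked.
Type 3 (peak F at position 3): ranking walks positions 3-2-1, expanding outward from the peak — single-peaked.
Every ranking is single-peaked on this axis.

yes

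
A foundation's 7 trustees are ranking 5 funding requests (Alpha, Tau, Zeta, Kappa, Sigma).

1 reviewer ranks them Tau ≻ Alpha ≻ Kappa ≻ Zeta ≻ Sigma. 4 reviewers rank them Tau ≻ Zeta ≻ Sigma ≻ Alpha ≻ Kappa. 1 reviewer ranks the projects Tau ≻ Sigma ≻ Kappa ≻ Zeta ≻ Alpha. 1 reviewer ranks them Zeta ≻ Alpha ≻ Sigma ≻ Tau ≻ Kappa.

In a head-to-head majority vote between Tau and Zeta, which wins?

Ballots ranking Tau above Zeta: 1 + 4 + 1 = 6.
Ballots ranking Zeta above Tau: 7 − 6 = 1.
Tau wins the head-to-head 6–1.

Tau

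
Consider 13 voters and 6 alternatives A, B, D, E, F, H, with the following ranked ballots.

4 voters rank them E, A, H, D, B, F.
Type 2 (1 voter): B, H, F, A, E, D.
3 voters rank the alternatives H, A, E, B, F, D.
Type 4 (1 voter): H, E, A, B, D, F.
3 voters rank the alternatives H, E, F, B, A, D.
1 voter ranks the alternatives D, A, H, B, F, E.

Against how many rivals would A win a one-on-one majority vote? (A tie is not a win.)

3

A against each rival (13 voters):
A vs B: A is ranked higher on 4+3+1+1 = 9 ballots, B on 4. A wins 9–4.
A vs D: A wins 12–1.
A vs E: 5 to 8, E.
A vs F: A preferred on 4+3+1+1 = 9 ballots; A wins 9–4.
A–H: H 8–5.
A beats B, D, F; loses to E, H — 3 pairwise wins.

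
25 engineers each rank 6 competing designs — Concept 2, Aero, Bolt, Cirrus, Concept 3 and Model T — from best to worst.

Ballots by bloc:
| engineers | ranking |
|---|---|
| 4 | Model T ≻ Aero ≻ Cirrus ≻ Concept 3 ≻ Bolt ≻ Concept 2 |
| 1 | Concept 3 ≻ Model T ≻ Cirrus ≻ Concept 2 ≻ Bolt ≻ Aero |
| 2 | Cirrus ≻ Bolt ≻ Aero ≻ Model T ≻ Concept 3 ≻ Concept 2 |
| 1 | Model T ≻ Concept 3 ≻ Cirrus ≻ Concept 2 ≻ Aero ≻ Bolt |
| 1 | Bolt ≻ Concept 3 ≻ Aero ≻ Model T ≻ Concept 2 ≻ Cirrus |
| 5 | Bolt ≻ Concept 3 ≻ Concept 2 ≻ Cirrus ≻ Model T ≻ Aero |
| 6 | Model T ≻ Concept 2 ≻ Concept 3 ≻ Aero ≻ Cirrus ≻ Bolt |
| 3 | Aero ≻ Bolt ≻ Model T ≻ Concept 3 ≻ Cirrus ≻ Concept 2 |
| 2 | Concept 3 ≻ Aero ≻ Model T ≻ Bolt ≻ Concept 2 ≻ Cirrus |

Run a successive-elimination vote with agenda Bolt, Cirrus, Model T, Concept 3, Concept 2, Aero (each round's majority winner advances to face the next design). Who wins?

Round 1: Bolt vs Cirrus — 11–14, Cirrus advances.
Round 2: Cirrus vs Model T — 7–18, Model T advances.
Round 3: Model T vs Concept 3 — 16–9, Model T advances.
Round 4: Model T vs Concept 2 — 20–5, Model T advances.
Round 5: Model T vs Aero — 17–8, Model T advances.
The agenda winner is Model T.

Model T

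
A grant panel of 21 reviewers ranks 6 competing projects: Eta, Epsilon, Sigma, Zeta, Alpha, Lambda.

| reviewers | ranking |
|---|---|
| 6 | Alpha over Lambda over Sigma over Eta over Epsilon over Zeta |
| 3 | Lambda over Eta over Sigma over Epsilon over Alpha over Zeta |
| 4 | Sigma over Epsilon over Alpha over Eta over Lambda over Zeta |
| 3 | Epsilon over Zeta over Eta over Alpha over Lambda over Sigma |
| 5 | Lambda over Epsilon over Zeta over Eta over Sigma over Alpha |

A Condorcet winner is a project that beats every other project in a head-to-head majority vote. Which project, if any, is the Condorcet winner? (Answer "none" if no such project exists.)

Pairwise majorities:
Eta–Epsilon: Epsilon 12–9.
Eta vs Sigma: Eta wins 11–10.
Eta vs Zeta: Eta, 13–8.
Eta vs Alpha: Eta, 11–10.
Eta–Lambda: Lambda 14–7.
Epsilon vs Sigma: Sigma, 13–8.
Epsilon vs Zeta: Epsilon, 21–0.
Epsilon–Alpha: Epsilon 15–6.
Epsilon vs Lambda: Lambda, 14–7.
Sigma vs Zeta: Sigma wins 13–8.
Sigma vs Alpha: Sigma, 12–9.
Sigma vs Lambda: Lambda, 17–4.
Zeta vs Alpha: Alpha wins 13–8.
Zeta–Lambda: Lambda 18–3.
Alpha vs Lambda: Alpha wins 13–8.
Every project loses at least once (Eta loses to Epsilon; Epsilon loses to Sigma; Sigma loses to Eta; Zeta loses to Eta; Alpha loses to Eta; Lambda loses to Alpha). The majority relation contains the cycle Eta → Sigma → Epsilon → Eta, so there is no Condorcet winner.

none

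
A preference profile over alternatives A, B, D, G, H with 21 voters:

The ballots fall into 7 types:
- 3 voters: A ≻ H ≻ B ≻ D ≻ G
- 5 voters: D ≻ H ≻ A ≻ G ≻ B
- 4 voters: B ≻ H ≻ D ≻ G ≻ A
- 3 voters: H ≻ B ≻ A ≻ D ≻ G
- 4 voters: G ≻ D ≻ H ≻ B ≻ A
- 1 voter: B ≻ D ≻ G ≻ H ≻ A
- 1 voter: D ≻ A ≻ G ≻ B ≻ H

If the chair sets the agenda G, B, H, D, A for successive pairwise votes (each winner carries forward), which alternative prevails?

Round 1: G vs B — 10–11, B advances.
Round 2: B vs H — 6–15, H advances.
Round 3: H vs D — 10–11, D advances.
Round 4: D vs A — 15–6, D advances.
D survives the agenda.

D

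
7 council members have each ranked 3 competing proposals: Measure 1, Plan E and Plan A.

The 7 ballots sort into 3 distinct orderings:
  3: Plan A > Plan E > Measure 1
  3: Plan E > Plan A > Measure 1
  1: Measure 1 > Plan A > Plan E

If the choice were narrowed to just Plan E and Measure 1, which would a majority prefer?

Plan E

Ballots ranking Plan E above Measure 1: 3 + 3 = 6.
Ballots ranking Measure 1 above Plan E: 7 − 6 = 1.
Plan E wins the head-to-head 6–1.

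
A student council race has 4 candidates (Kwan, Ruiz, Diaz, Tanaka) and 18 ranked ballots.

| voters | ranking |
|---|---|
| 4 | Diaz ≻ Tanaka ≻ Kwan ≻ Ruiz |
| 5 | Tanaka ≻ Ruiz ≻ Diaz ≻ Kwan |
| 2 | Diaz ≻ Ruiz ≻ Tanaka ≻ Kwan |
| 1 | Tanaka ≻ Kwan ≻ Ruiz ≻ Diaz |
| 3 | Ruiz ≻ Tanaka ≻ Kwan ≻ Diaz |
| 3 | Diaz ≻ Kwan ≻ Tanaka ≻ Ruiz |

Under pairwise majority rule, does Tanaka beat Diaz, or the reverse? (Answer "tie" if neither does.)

Ballots ranking Tanaka above Diaz: 5 + 1 + 3 = 9.
Ballots ranking Diaz above Tanaka: 18 − 9 = 9.
9–9: the pair ties.

tie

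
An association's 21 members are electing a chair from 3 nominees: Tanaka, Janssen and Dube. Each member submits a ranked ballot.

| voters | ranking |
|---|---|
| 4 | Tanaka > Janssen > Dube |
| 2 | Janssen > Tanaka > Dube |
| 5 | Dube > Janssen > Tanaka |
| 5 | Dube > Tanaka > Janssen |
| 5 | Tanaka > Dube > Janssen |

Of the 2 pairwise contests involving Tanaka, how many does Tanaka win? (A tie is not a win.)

Tanaka against each rival (21 voters):
Tanaka vs Janssen: 14 to 7, Tanaka.
Tanaka vs Dube: Tanaka, 11–10.
Tanaka beats Janssen, Dube — 2 pairwise wins.

2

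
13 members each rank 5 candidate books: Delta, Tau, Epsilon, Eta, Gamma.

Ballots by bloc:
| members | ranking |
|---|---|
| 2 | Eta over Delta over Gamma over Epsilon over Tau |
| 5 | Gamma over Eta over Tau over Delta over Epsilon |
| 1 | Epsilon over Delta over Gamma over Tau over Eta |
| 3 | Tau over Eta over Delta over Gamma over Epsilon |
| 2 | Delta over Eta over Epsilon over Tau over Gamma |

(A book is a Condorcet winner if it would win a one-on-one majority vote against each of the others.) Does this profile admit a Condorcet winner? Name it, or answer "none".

Check each pair by majority over 13 ballots:
Delta vs Tau: 5 to 8, Tau.
Delta vs Epsilon: Delta, 12–1.
Delta vs Eta: Eta, 10–3.
Delta vs Gamma: Delta is ranked higher on 2+1+3+2 = 8 ballots, Gamma on 5. Delta wins 8–5.
Tau vs Epsilon: 5+3 = 8 for Tau, 5 for Epsilon — Tau by 8–5.
Tau vs Eta: Eta wins 9–4.
Tau–Gamma: Gamma 8–5.
Epsilon vs Eta: Epsilon preferred on 1 ballot; Eta wins 12–1.
Epsilon vs Gamma: Epsilon is ranked higher on 1+2 = 3 ballots, Gamma on 10. Gamma wins 10–3.
Eta vs Gamma: Eta wins 7–6.
Eta beats each of Delta, Tau, Epsilon, Gamma — Eta is the Condorcet winner.

Eta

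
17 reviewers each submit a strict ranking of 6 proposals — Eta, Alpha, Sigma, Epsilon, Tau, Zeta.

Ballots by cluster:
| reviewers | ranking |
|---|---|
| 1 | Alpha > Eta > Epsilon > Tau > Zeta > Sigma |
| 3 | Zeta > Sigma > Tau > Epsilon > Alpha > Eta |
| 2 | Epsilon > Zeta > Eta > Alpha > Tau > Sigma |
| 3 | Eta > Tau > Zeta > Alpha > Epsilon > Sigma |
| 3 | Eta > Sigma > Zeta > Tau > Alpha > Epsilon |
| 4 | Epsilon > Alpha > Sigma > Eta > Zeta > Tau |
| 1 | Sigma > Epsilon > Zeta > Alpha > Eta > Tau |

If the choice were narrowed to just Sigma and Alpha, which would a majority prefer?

Ballots ranking Sigma above Alpha: 3 + 3 + 1 = 7.
Ballots ranking Alpha above Sigma: 17 − 7 = 10.
Alpha wins the head-to-head 10–7.

Alpha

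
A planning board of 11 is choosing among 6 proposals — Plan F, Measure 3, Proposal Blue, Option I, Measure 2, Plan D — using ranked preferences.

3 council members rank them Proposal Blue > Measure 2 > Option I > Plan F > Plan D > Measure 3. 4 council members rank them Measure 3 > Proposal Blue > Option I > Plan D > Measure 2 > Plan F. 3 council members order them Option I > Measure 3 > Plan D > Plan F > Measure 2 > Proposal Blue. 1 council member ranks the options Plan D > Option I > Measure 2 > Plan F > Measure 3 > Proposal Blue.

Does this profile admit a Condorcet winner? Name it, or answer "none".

none

Head-to-head results (11 council members):
Plan F vs Measure 3: Measure 3, 7–4.
Plan F vs Proposal Blue: Proposal Blue wins 7–4.
Plan F vs Option I: Option I, 11–0.
Plan F vs Measure 2: Plan F preferred on 3 ballots; Measure 2 wins 8–3.
Plan F vs Plan D: Plan F is ranked higher on 3 ballots, Plan D on 8. Plan D wins 8–3.
Measure 3 vs Proposal Blue: 8 to 3, Measure 3.
Measure 3 vs Option I: 4 to 7, Option I.
Measure 3 vs Measure 2: Measure 3 preferred on 4+3 = 7 ballots; Measure 3 wins 7–4.
Measure 3 vs Plan D: Measure 3, 7–4.
Proposal Blue vs Option I: 3+4 = 7 for Proposal Blue, 4 for Option I — Proposal Blue by 7–4.
Proposal Blue vs Measure 2: Proposal Blue, 7–4.
Proposal Blue vs Plan D: 7 to 4, Proposal Blue.
Option I vs Measure 2: Option I, 8–3.
Option I vs Plan D: Option I wins 10–1.
Measure 2 vs Plan D: Plan D, 8–3.
Every option loses at least once (Plan F loses to Measure 3; Measure 3 loses to Option I; Proposal Blue loses to Measure 3; Option I loses to Proposal Blue; Measure 2 loses to Measure 3; Plan D loses to Measure 3). The majority relation contains the cycle Measure 3 → Proposal Blue → Option I → Measure 3, so there is no Condorcet winner.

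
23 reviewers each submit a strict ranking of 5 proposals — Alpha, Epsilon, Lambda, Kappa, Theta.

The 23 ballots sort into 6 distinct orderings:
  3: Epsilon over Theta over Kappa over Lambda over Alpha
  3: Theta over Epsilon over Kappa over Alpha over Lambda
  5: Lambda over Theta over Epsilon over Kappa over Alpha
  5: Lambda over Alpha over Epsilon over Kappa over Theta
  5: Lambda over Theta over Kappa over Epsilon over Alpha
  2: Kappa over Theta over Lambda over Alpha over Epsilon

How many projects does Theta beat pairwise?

3

Theta against each rival (23 reviewers):
Theta vs Alpha: Theta is ranked higher on 3+3+5+5+2 = 18 ballots, Alpha on 5. Theta wins 18–5.
Theta vs Epsilon: Theta wins 15–8.
Theta vs Lambda: 3+3+2 = 8 for Theta, 15 for Lambda — Lambda by 15–8.
Theta vs Kappa: Theta preferred on 3+3+5+5 = 16 ballots; Theta wins 16–7.
Theta beats Alpha, Epsilon, Kappa; loses to Lambda — 3 pairwise wins.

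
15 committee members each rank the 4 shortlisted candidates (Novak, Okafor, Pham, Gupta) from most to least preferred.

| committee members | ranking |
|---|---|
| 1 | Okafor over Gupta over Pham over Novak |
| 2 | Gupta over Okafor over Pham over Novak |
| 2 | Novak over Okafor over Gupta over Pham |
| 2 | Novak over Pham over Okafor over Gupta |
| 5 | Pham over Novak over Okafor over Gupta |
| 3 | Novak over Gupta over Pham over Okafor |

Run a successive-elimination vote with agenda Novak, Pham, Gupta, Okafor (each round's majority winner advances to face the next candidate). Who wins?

Round 1: Novak vs Pham — 7–8, Pham advances.
Round 2: Pham vs Gupta — 7–8, Gupta advances.
Round 3: Gupta vs Okafor — 5–10, Okafor advances.
Okafor survives the agenda.

Okafor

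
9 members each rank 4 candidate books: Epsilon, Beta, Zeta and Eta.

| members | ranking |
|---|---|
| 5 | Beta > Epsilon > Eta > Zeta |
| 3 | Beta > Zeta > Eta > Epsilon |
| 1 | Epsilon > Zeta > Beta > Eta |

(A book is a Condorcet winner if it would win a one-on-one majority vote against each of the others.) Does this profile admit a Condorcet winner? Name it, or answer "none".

Head-to-head results (9 members):
Epsilon vs Beta: 1 for Epsilon, 8 for Beta — Beta by 8–1.
Epsilon vs Zeta: Epsilon is ranked higher on 5+1 = 6 ballots, Zeta on 3. Epsilon wins 6–3.
Epsilon vs Eta: 6 to 3, Epsilon.
Beta vs Zeta: Beta is ranked higher on 5+3 = 8 ballots, Zeta on 1. Beta wins 8–1.
Beta vs Eta: Beta is ranked higher on 5+3+1 = 9 ballots, Eta on 0. Beta wins 9–0.
Zeta vs Eta: 4 to 5, Eta.
Beta wins every pairwise contest, so Beta is the Condorcet winner.

Beta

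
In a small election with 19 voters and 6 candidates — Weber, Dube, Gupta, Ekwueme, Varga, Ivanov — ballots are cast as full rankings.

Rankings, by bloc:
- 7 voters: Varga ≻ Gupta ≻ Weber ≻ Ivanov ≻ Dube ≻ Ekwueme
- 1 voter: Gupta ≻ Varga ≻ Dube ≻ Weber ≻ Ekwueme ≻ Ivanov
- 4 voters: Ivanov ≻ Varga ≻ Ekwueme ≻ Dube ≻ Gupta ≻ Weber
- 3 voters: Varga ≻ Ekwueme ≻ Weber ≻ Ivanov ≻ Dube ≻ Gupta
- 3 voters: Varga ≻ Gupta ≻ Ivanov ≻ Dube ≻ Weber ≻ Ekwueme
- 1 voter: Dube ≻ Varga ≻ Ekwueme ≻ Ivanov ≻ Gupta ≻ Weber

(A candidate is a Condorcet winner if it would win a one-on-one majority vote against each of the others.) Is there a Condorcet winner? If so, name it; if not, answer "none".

Varga

Check each pair by majority over 19 ballots:
Weber vs Dube: Weber wins 10–9.
Weber vs Gupta: 3 to 16, Gupta.
Weber vs Ekwueme: Weber, 11–8.
Weber–Varga: Varga 19–0.
Weber vs Ivanov: Weber wins 11–8.
Dube–Gupta: Gupta 11–8.
Dube vs Ekwueme: Dube preferred on 7+1+3+1 = 12 ballots; Dube wins 12–7.
Dube vs Varga: Varga, 18–1.
Dube vs Ivanov: Ivanov wins 17–2.
Gupta vs Ekwueme: 11 to 8, Gupta.
Gupta vs Varga: Gupta preferred on 1 ballot; Varga wins 18–1.
Gupta vs Ivanov: 11 to 8, Gupta.
Ekwueme vs Varga: Ekwueme preferred on 0 ballots; Varga wins 19–0.
Ekwueme–Ivanov: Ivanov 14–5.
Varga vs Ivanov: Varga preferred on 7+1+3+3+1 = 15 ballots; Varga wins 15–4.
Varga beats each of Weber, Dube, Gupta, Ekwueme, Ivanov — Varga is the Condorcet winner.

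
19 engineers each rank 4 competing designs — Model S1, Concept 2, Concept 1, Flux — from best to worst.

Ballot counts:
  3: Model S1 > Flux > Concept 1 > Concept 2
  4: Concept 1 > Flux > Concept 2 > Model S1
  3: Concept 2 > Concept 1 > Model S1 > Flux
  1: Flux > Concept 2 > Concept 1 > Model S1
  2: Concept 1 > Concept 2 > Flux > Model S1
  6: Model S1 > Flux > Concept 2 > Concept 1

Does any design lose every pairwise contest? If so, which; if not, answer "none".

Pairwise majorities:
Model S1 vs Concept 2: Concept 2 wins 10–9.
Model S1 vs Concept 1: Concept 1, 10–9.
Model S1–Flux: Model S1 12–7.
Concept 2 vs Concept 1: Concept 2 preferred on 3+1+6 = 10 ballots; Concept 2 wins 10–9.
Concept 2 vs Flux: Flux, 14–5.
Concept 1 vs Flux: Concept 1 is ranked higher on 4+3+2 = 9 ballots, Flux on 10. Flux wins 10–9.
Every design wins at least one matchup (Model S1 beats Flux; Concept 2 beats Model S1; Concept 1 beats Model S1; Flux beats Concept 2), so there is no Condorcet loser.

none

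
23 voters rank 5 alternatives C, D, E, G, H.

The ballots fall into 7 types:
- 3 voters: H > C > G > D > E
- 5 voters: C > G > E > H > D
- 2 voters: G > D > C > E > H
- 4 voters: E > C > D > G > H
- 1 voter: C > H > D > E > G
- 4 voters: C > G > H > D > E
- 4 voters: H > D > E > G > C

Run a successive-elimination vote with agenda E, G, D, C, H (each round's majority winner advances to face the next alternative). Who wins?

Round 1: E vs G — 9–14, G advances.
Round 2: G vs D — 14–9, G advances.
Round 3: G vs C — 6–17, C advances.
Round 4: C vs H — 16–7, C advances.
The agenda winner is C.

C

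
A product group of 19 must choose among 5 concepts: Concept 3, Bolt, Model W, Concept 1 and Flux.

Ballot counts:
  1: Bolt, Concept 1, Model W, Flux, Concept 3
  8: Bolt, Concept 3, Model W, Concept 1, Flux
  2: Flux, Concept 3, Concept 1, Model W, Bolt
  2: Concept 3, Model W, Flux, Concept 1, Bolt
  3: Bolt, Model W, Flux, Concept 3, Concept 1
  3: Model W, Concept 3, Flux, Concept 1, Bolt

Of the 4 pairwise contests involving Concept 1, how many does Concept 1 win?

Concept 1 against each rival (19 engineers):
Concept 1 vs Concept 3: Concept 3, 18–1.
Concept 1 vs Bolt: 7 to 12, Bolt.
Concept 1 vs Model W: Concept 1 preferred on 1+2 = 3 ballots; Model W wins 16–3.
Concept 1 vs Flux: Flux, 10–9.
Concept 1 beats no one; loses to Concept 3, Bolt, Model W, Flux — 0 pairwise wins.

0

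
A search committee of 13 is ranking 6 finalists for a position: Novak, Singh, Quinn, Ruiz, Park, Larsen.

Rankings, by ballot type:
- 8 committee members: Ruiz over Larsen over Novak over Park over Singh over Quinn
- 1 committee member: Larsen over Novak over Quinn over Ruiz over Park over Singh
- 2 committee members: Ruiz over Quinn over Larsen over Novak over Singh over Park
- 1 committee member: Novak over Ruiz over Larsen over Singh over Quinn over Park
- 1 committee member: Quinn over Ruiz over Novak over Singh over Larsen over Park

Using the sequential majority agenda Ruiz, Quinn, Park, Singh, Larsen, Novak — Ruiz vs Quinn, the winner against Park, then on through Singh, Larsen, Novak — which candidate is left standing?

Ruiz

Round 1: Ruiz vs Quinn — 11–2, Ruiz advances.
Round 2: Ruiz vs Park — 13–0, Ruiz advances.
Round 3: Ruiz vs Singh — 13–0, Ruiz advances.
Round 4: Ruiz vs Larsen — 12–1, Ruiz advances.
Round 5: Ruiz vs Novak — 11–2, Ruiz advances.
Ruiz survives the agenda.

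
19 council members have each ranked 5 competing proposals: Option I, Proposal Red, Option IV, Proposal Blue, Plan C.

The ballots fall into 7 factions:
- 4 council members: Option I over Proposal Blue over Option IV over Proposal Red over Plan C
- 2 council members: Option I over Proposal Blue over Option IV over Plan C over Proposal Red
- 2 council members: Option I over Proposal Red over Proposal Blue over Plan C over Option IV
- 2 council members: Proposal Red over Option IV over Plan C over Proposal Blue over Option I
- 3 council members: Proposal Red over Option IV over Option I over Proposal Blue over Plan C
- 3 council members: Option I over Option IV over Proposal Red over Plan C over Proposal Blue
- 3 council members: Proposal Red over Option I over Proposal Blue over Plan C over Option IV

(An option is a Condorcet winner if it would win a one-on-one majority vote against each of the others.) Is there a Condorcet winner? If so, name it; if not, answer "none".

Check each pair by majority over 19 ballots:
Option I vs Proposal Red: Option I preferred on 4+2+2+3 = 11 ballots; Option I wins 11–8.
Option I vs Option IV: 14 to 5, Option I.
Option I vs Proposal Blue: Option I preferred on 4+2+2+3+3+3 = 17 ballots; Option I wins 17–2.
Option I vs Plan C: Option I is ranked higher on 4+2+2+3+3+3 = 17 ballots, Plan C on 2. Option I wins 17–2.
Proposal Red vs Option IV: 2+2+3+3 = 10 for Proposal Red, 9 for Option IV — Proposal Red by 10–9.
Proposal Red vs Proposal Blue: Proposal Red is ranked higher on 2+2+3+3+3 = 13 ballots, Proposal Blue on 6. Proposal Red wins 13–6.
Proposal Red vs Plan C: Proposal Red is ranked higher on 4+2+2+3+3+3 = 17 ballots, Plan C on 2. Proposal Red wins 17–2.
Option IV vs Proposal Blue: Option IV is ranked higher on 2+3+3 = 8 ballots, Proposal Blue on 11. Proposal Blue wins 11–8.
Option IV vs Plan C: 4+2+2+3+3 = 14 for Option IV, 5 for Plan C — Option IV by 14–5.
Proposal Blue vs Plan C: Proposal Blue is ranked higher on 4+2+2+3+3 = 14 ballots, Plan C on 5. Proposal Blue wins 14–5.
Option I wins every pairwise contest, so Option I is the Condorcet winner.

Option I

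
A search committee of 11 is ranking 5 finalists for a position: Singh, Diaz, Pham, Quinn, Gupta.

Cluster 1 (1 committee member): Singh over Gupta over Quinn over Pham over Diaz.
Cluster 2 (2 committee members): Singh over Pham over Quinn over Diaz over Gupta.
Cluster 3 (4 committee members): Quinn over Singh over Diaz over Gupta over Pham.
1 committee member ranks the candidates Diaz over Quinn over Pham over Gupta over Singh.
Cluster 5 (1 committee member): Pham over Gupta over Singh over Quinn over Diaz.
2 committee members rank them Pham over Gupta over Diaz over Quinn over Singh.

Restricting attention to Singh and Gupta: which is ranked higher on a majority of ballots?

Ballots ranking Singh above Gupta: 1 + 2 + 4 = 7.
Ballots ranking Gupta above Singh: 11 − 7 = 4.
Singh wins the head-to-head 7–4.

Singh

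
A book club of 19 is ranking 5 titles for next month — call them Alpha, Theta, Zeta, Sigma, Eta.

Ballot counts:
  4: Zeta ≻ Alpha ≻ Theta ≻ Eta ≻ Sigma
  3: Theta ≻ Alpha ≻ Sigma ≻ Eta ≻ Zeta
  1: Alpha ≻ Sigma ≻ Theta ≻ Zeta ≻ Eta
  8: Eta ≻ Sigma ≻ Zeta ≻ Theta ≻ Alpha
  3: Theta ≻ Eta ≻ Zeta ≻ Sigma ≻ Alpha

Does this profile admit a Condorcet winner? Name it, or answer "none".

none

Check each pair by majority over 19 ballots:
Alpha vs Theta: Theta, 14–5.
Alpha vs Zeta: 4 to 15, Zeta.
Alpha vs Sigma: Alpha preferred on 4+3+1 = 8 ballots; Sigma wins 11–8.
Alpha vs Eta: Eta wins 11–8.
Theta vs Zeta: Theta is ranked higher on 3+1+3 = 7 ballots, Zeta on 12. Zeta wins 12–7.
Theta vs Sigma: Theta is ranked higher on 4+3+3 = 10 ballots, Sigma on 9. Theta wins 10–9.
Theta vs Eta: Theta is ranked higher on 4+3+1+3 = 11 ballots, Eta on 8. Theta wins 11–8.
Zeta vs Sigma: Sigma, 12–7.
Zeta vs Eta: Zeta preferred on 4+1 = 5 ballots; Eta wins 14–5.
Sigma vs Eta: 4 to 15, Eta.
Every book loses at least once (Alpha loses to Theta; Theta loses to Zeta; Zeta loses to Sigma; Sigma loses to Theta; Eta loses to Theta). The majority relation contains the cycle Theta > Sigma > Zeta > Theta, so there is no Condorcet winner.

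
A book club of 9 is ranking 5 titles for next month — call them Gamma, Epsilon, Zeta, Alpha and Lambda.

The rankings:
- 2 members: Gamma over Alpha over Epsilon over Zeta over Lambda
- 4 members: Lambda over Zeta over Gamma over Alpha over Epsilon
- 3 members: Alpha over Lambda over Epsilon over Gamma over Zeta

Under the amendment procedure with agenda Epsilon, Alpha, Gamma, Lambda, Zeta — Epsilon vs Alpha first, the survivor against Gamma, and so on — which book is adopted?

Lambda

Round 1: Epsilon vs Alpha — 0–9, Alpha advances.
Round 2: Alpha vs Gamma — 3–6, Gamma advances.
Round 3: Gamma vs Lambda — 2–7, Lambda advances.
Round 4: Lambda vs Zeta — 7–2, Lambda advances.
Lambda survives the agenda.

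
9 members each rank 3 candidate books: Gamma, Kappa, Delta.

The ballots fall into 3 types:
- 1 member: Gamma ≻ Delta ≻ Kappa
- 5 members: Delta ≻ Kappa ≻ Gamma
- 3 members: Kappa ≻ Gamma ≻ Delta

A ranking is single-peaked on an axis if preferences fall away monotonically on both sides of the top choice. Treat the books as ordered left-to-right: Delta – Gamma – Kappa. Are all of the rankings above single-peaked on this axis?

no

Axis positions: Delta=1, Gamma=2, Kappa=3.
Type 1 (peak Gamma at position 2): ranking walks positions 2-1-3, expanding outward from the peak — single-peaked.
Type 2: ranking walks positions 1-3-2; Kappa is ranked above Gamma even though Gamma lies between Kappa and the peak Delta on the axis — preferences dip and rise again. Not single-peaked.
Type 3 (peak Kappa at position 3): ranking walks positions 3-2-1, expanding outward from the peak — single-peaked.
Type 2 violates single-peakedness, so the profile is not single-peaked on this axis.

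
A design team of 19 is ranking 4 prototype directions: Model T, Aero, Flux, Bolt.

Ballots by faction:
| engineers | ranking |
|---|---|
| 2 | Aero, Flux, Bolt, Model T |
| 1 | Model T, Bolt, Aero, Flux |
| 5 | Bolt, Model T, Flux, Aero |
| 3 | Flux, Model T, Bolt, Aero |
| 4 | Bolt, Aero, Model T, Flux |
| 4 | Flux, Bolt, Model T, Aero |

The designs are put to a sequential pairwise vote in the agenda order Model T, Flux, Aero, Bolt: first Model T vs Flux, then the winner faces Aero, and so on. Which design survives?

Bolt

Round 1: Model T vs Flux — 10–9, Model T advances.
Round 2: Model T vs Aero — 13–6, Model T advances.
Round 3: Model T vs Bolt — 4–15, Bolt advances.
Bolt survives the agenda.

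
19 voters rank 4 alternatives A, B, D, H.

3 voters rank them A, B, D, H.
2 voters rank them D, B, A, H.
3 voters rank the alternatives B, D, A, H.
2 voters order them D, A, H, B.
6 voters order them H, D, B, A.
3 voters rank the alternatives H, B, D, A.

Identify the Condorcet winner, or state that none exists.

D

Pairwise majorities:
A vs B: A is ranked higher on 3+2 = 5 ballots, B on 14. B wins 14–5.
A vs D: A preferred on 3 ballots; D wins 16–3.
A vs H: A preferred on 3+2+3+2 = 10 ballots; A wins 10–9.
B vs D: B is ranked higher on 3+3+3 = 9 ballots, D on 10. D wins 10–9.
B vs H: B preferred on 3+2+3 = 8 ballots; H wins 11–8.
D vs H: 10 to 9, D.
D defeats every rival head-to-head and is the Condorcet winner.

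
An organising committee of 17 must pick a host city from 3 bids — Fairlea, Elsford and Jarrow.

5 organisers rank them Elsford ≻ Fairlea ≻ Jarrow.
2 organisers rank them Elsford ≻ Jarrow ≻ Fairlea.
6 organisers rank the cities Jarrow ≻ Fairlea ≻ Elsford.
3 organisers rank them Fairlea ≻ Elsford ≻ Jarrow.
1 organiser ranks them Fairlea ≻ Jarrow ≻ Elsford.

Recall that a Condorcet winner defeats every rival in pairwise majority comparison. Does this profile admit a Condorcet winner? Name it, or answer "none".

Check each pair by majority over 17 ballots:
Fairlea vs Elsford: Fairlea wins 10–7.
Fairlea–Jarrow: Fairlea 9–8.
Elsford–Jarrow: Elsford 10–7.
Fairlea beats each of Elsford, Jarrow — Fairlea is the Condorcet winner.

Fairlea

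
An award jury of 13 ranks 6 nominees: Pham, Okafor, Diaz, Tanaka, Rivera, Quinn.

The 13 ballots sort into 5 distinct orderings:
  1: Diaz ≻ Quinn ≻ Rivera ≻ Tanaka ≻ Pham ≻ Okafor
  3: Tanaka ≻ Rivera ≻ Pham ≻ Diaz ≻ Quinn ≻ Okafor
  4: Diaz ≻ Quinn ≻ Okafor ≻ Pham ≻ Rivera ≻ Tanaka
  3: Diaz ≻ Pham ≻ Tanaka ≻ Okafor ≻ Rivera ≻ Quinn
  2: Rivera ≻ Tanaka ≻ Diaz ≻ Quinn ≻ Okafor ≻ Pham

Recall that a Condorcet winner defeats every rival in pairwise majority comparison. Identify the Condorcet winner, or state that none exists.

Diaz

Pairwise majorities:
Pham vs Okafor: 7 to 6, Pham.
Pham vs Diaz: Pham preferred on 3 ballots; Diaz wins 10–3.
Pham vs Tanaka: 7 to 6, Pham.
Pham vs Rivera: Pham, 7–6.
Pham vs Quinn: Pham is ranked higher on 3+3 = 6 ballots, Quinn on 7. Quinn wins 7–6.
Okafor vs Diaz: Diaz wins 13–0.
Okafor vs Tanaka: Tanaka wins 9–4.
Okafor vs Rivera: 4+3 = 7 for Okafor, 6 for Rivera — Okafor by 7–6.
Okafor vs Quinn: Okafor preferred on 3 ballots; Quinn wins 10–3.
Diaz–Tanaka: Diaz 8–5.
Diaz–Rivera: Diaz 8–5.
Diaz–Quinn: Diaz 13–0.
Tanaka–Rivera: Rivera 7–6.
Tanaka vs Quinn: 3+3+2 = 8 for Tanaka, 5 for Quinn — Tanaka by 8–5.
Rivera vs Quinn: 8 to 5, Rivera.
Only Diaz has no losses; Diaz is the Condorcet winner.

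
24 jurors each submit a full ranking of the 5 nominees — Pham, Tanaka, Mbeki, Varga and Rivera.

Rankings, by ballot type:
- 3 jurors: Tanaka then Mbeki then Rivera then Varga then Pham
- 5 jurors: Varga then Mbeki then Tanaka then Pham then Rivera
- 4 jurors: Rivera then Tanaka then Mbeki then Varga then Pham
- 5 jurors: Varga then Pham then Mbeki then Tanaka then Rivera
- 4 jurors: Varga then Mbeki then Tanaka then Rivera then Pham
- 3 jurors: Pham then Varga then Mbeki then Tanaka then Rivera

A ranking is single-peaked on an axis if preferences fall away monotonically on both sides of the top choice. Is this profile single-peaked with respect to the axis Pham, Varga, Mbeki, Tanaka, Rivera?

Axis positions: Pham=1, Varga=2, Mbeki=3, Tanaka=4, Rivera=5.
Ballot type 1 (peak Tanaka at position 4): ranking walks positions 4-3-5-2-1, expanding outward from the peak — single-peaked.
Ballot type 2 (peak Varga at position 2): ranking walks positions 2-3-4-1-5, expanding outward from the peak — single-peaked.
Ballot type 3 (peak Rivera at position 5): ranking walks positions 5-4-3-2-1, expanding outward from the peak — single-peaked.
Ballot type 4 (peak Varga at position 2): ranking walks positions 2-1-3-4-5, expanding outward from the peak — single-peaked.
Ballot type 5 (peak Varga at position 2): ranking walks positions 2-3-4-5-1, expanding outward from the peak — single-peaked.
Ballot type 6 (peak Pham at position 1): ranking walks positions 1-2-3-4-5, expanding outward from the peak — single-peaked.
Every ranking is single-peaked on this axis.

yes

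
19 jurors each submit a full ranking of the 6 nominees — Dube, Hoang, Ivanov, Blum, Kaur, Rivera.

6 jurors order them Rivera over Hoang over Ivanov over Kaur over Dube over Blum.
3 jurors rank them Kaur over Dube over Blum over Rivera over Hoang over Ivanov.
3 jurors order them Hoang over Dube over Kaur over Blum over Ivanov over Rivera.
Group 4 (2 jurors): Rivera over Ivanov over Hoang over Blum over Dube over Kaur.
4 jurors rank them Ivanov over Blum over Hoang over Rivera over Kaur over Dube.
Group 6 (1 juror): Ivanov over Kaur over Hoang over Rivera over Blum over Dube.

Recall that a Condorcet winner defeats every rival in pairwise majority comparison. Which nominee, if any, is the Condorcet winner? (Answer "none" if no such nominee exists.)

Head-to-head results (19 jurors):
Dube vs Hoang: Hoang, 16–3.
Dube–Ivanov: Ivanov 13–6.
Dube vs Blum: 12 to 7, Dube.
Dube–Kaur: Kaur 14–5.
Dube vs Rivera: Rivera wins 13–6.
Hoang vs Ivanov: 6+3+3 = 12 for Hoang, 7 for Ivanov — Hoang by 12–7.
Hoang vs Blum: Hoang, 12–7.
Hoang–Kaur: Hoang 15–4.
Hoang–Rivera: Rivera 11–8.
Ivanov vs Blum: Ivanov preferred on 6+2+4+1 = 13 ballots; Ivanov wins 13–6.
Ivanov vs Kaur: Ivanov is ranked higher on 6+2+4+1 = 13 ballots, Kaur on 6. Ivanov wins 13–6.
Ivanov vs Rivera: Rivera, 11–8.
Blum vs Kaur: Kaur wins 13–6.
Blum vs Rivera: Blum preferred on 3+3+4 = 10 ballots; Blum wins 10–9.
Kaur vs Rivera: 7 to 12, Rivera.
Each nominee drops at least one matchup (Dube loses to Hoang; Hoang loses to Rivera; Ivanov loses to Hoang; Blum loses to Dube; Kaur loses to Hoang; Rivera loses to Blum); the cycle Dube beats Blum beats Rivera beats Dube rules out a Condorcet winner.

none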